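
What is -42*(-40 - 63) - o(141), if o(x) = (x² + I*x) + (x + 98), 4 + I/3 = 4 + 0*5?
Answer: -15794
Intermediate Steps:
I = 0 (I = -12 + 3*(4 + 0*5) = -12 + 3*(4 + 0) = -12 + 3*4 = -12 + 12 = 0)
o(x) = 98 + x + x² (o(x) = (x² + 0*x) + (x + 98) = (x² + 0) + (98 + x) = x² + (98 + x) = 98 + x + x²)
-42*(-40 - 63) - o(141) = -42*(-40 - 63) - (98 + 141 + 141²) = -42*(-103) - (98 + 141 + 19881) = 4326 - 1*20120 = 4326 - 20120 = -15794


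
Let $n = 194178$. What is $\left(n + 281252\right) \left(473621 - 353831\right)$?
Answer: $56951759700$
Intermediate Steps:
$\left(n + 281252\right) \left(473621 - 353831\right) = \left(194178 + 281252\right) \left(473621 - 353831\right) = 475430 \cdot 119790 = 56951759700$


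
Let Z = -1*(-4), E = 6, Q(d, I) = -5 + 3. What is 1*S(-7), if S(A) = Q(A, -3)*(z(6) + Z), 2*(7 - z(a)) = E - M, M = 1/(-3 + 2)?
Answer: -15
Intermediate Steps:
Q(d, I) = -2
M = -1 (M = 1/(-1) = -1)
z(a) = 7/2 (z(a) = 7 - (6 - 1*(-1))/2 = 7 - (6 + 1)/2 = 7 - ½*7 = 7 - 7/2 = 7/2)
Z = 4
S(A) = -15 (S(A) = -2*(7/2 + 4) = -2*15/2 = -15)
1*S(-7) = 1*(-15) = -15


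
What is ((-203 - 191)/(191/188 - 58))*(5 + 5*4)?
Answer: 1851800/10713 ≈ 172.86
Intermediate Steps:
((-203 - 191)/(191/188 - 58))*(5 + 5*4) = (-394/(191*(1/188) - 58))*(5 + 20) = -394/(191/188 - 58)*25 = -394/(-10713/188)*25 = -394*(-188/10713)*25 = (74072/10713)*25 = 1851800/10713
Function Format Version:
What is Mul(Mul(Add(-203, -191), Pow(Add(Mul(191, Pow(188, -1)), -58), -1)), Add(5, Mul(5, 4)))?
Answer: Rational(1851800, 10713) ≈ 172.86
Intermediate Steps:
Mul(Mul(Add(-203, -191), Pow(Add(Mul(191, Pow(188, -1)), -58), -1)), Add(5, Mul(5, 4))) = Mul(Mul(-394, Pow(Add(Mul(191, Rational(1, 188)), -58), -1)), Add(5, 20)) = Mul(Mul(-394, Pow(Add(Rational(191, 188), -58), -1)), 25) = Mul(Mul(-394, Pow(Rational(-10713, 188), -1)), 25) = Mul(Mul(-394, Rational(-188, 10713)), 25) = Mul(Rational(74072, 10713), 25) = Rational(1851800, 10713)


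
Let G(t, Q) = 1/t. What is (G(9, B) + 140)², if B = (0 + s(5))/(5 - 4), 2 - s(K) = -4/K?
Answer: 1590121/81 ≈ 19631.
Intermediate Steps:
s(K) = 2 + 4/K (s(K) = 2 - (-4)/K = 2 + 4/K)
B = 14/5 (B = (0 + (2 + 4/5))/(5 - 4) = (0 + (2 + 4*(⅕)))/1 = (0 + (2 + ⅘))*1 = (0 + 14/5)*1 = (14/5)*1 = 14/5 ≈ 2.8000)
(G(9, B) + 140)² = (1/9 + 140)² = (⅑ + 140)² = (1261/9)² = 1590121/81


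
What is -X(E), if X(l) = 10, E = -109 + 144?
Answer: -10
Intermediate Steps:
E = 35
-X(E) = -1*10 = -10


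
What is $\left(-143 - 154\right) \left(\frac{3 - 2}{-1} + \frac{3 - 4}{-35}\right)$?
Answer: $\frac{10098}{35} \approx 288.51$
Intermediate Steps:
$\left(-143 - 154\right) \left(\frac{3 - 2}{-1} + \frac{3 - 4}{-35}\right) = - 297 \left(1 \left(-1\right) + \left(3 - 4\right) \left(- \frac{1}{35}\right)\right) = - 297 \left(-1 - - \frac{1}{35}\right) = - 297 \left(-1 + \frac{1}{35}\right) = \left(-297\right) \left(- \frac{34}{35}\right) = \frac{10098}{35}$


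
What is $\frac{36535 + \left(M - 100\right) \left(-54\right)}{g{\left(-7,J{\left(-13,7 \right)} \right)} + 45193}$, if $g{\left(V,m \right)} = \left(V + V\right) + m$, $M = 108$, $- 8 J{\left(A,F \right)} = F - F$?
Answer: $\frac{36103}{45179} \approx 0.79911$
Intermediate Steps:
$J{\left(A,F \right)} = 0$ ($J{\left(A,F \right)} = - \frac{F - F}{8} = \left(- \frac{1}{8}\right) 0 = 0$)
$g{\left(V,m \right)} = m + 2 V$ ($g{\left(V,m \right)} = 2 V + m = m + 2 V$)
$\frac{36535 + \left(M - 100\right) \left(-54\right)}{g{\left(-7,J{\left(-13,7 \right)} \right)} + 45193} = \frac{36535 + \left(108 - 100\right) \left(-54\right)}{\left(0 + 2 \left(-7\right)\right) + 45193} = \frac{36535 + 8 \left(-54\right)}{\left(0 - 14\right) + 45193} = \frac{36535 - 432}{-14 + 45193} = \frac{36103}{45179}$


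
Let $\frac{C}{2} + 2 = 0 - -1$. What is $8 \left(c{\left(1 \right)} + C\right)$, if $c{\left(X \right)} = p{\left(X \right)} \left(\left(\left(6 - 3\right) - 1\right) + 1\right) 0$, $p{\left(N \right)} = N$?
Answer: $-16$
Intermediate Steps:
$C = -2$ ($C = -4 + 2 \left(0 - -1\right) = -4 + 2 \left(0 + 1\right) = -4 + 2 \cdot 1 = -4 + 2 = -2$)
$c{\left(X \right)} = 0$ ($c{\left(X \right)} = X \left(\left(\left(6 - 3\right) - 1\right) + 1\right) 0 = X \left(\left(3 - 1\right) + 1\right) 0 = X \left(2 + 1\right) 0 = X 3 \cdot 0 = X 0 = 0$)
$8 \left(c{\left(1 \right)} + C\right) = 8 \left(0 - 2\right) = 8 \left(-2\right) = -16$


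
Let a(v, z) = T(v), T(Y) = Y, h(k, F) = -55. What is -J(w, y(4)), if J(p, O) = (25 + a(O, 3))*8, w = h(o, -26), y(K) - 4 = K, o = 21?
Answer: -264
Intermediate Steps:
y(K) = 4 + K
a(v, z) = v
w = -55
J(p, O) = 200 + 8*O (J(p, O) = (25 + O)*8 = 200 + 8*O)
-J(w, y(4)) = -(200 + 8*(4 + 4)) = -(200 + 8*8) = -(200 + 64) = -1*264 = -264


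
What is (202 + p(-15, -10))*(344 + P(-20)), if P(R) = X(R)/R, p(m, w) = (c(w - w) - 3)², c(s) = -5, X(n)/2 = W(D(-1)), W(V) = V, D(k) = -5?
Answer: 91637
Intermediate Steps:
X(n) = -10 (X(n) = 2*(-5) = -10)
p(m, w) = 64 (p(m, w) = (-5 - 3)² = (-8)² = 64)
P(R) = -10/R
(202 + p(-15, -10))*(344 + P(-20)) = (202 + 64)*(344 - 10/(-20)) = 266*(344 - 10*(-1/20)) = 266*(344 + ½) = 266*(689/2) = 91637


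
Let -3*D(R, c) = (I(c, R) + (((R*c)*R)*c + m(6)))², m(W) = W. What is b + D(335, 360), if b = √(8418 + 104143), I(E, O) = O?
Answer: -211538417728853636281/3 + √112561 ≈ -7.0513e+19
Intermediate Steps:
D(R, c) = -(6 + R + R²*c²)²/3 (D(R, c) = -(R + (((R*c)*R)*c + 6))²/3 = -(R + ((c*R²)*c + 6))²/3 = -(R + (R²*c² + 6))²/3 = -(R + (6 + R²*c²))²/3 = -(6 + R + R²*c²)²/3)
b = √112561 ≈ 335.50
b + D(335, 360) = √112561 - (6 + 335 + 335²*360²)²/3 = √112561 - (6 + 335 + 112225*129600)²/3 = √112561 - (6 + 335 + 14544360000)²/3 = √112561 - ⅓*14544360341² = √112561 - ⅓*211538417728853636281 = √112561 - 211538417728853636281/3 = -211538417728853636281/3 + √112561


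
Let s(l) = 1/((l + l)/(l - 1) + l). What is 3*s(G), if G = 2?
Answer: ½ ≈ 0.50000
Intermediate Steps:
s(l) = 1/(l + 2*l/(-1 + l)) (s(l) = 1/((2*l)/(-1 + l) + l) = 1/(2*l/(-1 + l) + l) = 1/(l + 2*l/(-1 + l)))
3*s(G) = 3*((-1 + 2)/(2*(1 + 2))) = 3*((½)*1/3) = 3*((½)*(⅓)*1) = 3*(⅙) = ½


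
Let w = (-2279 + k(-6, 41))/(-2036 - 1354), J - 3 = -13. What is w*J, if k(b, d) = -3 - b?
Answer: -2276/339 ≈ -6.7139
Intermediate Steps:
J = -10 (J = 3 - 13 = -10)
w = 1138/1695 (w = (-2279 + (-3 - 1*(-6)))/(-2036 - 1354) = (-2279 + (-3 + 6))/(-3390) = (-2279 + 3)*(-1/3390) = -2276*(-1/3390) = 1138/1695 ≈ 0.67139)
w*J = (1138/1695)*(-10) = -2276/339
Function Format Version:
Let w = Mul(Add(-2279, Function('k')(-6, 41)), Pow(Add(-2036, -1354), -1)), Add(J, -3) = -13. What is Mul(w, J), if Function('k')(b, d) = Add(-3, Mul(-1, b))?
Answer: Rational(-2276, 339) ≈ -6.7139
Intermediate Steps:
J = -10 (J = Add(3, -13) = -10)
w = Rational(1138, 1695) (w = Mul(Add(-2279, Add(-3, Mul(-1, -6))), Pow(Add(-2036, -1354), -1)) = Mul(Add(-2279, Add(-3, 6)), Pow(-3390, -1)) = Mul(Add(-2279, 3), Rational(-1, 3390)) = Mul(-2276, Rational(-1, 3390)) = Rational(1138, 1695) ≈ 0.67139)
Mul(w, J) = Mul(Rational(1138, 1695), -10) = Rational(-2276, 339)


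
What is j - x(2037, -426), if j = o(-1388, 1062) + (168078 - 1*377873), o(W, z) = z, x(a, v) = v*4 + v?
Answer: -206603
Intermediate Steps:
x(a, v) = 5*v (x(a, v) = 4*v + v = 5*v)
j = -208733 (j = 1062 + (168078 - 1*377873) = 1062 + (168078 - 377873) = 1062 - 209795 = -208733)
j - x(2037, -426) = -208733 - 5*(-426) = -208733 - 1*(-2130) = -208733 + 2130 = -206603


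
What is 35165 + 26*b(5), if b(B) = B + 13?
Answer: 35633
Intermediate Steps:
b(B) = 13 + B
35165 + 26*b(5) = 35165 + 26*(13 + 5) = 35165 + 26*18 = 35165 + 468 = 35633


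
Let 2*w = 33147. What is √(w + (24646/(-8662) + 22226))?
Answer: √2910922468426/8662 ≈ 196.97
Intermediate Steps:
w = 33147/2 (w = (½)*33147 = 33147/2 ≈ 16574.)
√(w + (24646/(-8662) + 22226)) = √(33147/2 + (24646/(-8662) + 22226)) = √(33147/2 + (24646*(-1/8662) + 22226)) = √(33147/2 + (-12323/4331 + 22226)) = √(33147/2 + 96248483/4331) = √(336056623/8662) = √2910922468426/8662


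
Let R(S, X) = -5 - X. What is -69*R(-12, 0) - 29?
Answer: 316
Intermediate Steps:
-69*R(-12, 0) - 29 = -69*(-5 - 1*0) - 29 = -69*(-5 + 0) - 29 = -69*(-5) - 29 = 345 - 29 = 316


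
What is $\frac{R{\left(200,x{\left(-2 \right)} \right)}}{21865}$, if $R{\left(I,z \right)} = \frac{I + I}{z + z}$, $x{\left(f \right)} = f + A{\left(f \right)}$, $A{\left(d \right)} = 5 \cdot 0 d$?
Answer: $- \frac{20}{4373} \approx -0.0045735$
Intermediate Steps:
$A{\left(d \right)} = 0$ ($A{\left(d \right)} = 0 d = 0$)
$x{\left(f \right)} = f$ ($x{\left(f \right)} = f + 0 = f$)
$R{\left(I,z \right)} = \frac{I}{z}$ ($R{\left(I,z \right)} = \frac{2 I}{2 z} = 2 I \frac{1}{2 z} = \frac{I}{z}$)
$\frac{R{\left(200,x{\left(-2 \right)} \right)}}{21865} = \frac{200 \frac{1}{-2}}{21865} = 200 \left(- \frac{1}{2}\right) \frac{1}{21865} = \left(-100\right) \frac{1}{21865} = - \frac{20}{4373}$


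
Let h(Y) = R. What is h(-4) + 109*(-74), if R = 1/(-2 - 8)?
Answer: -80661/10 ≈ -8066.1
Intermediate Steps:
R = -1/10 (R = 1/(-10) = -1/10 ≈ -0.10000)
h(Y) = -1/10
h(-4) + 109*(-74) = -1/10 + 109*(-74) = -1/10 - 8066 = -80661/10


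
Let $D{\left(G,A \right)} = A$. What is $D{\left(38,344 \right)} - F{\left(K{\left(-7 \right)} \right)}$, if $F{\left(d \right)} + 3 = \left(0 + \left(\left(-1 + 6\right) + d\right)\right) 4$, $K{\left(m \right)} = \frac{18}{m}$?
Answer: $\frac{2361}{7} \approx 337.29$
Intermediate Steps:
$F{\left(d \right)} = 17 + 4 d$ ($F{\left(d \right)} = -3 + \left(0 + \left(\left(-1 + 6\right) + d\right)\right) 4 = -3 + \left(0 + \left(5 + d\right)\right) 4 = -3 + \left(5 + d\right) 4 = -3 + \left(20 + 4 d\right) = 17 + 4 d$)
$D{\left(38,344 \right)} - F{\left(K{\left(-7 \right)} \right)} = 344 - \left(17 + 4 \frac{18}{-7}\right) = 344 - \left(17 + 4 \cdot 18 \left(- \frac{1}{7}\right)\right) = 344 - \left(17 + 4 \left(- \frac{18}{7}\right)\right) = 344 - \left(17 - \frac{72}{7}\right) = 344 - \frac{47}{7} = \frac{2361}{7}$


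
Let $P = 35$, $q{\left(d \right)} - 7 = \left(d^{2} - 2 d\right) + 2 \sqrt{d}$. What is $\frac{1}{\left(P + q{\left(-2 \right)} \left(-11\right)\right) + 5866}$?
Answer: $\frac{717}{4112833} + \frac{11 i \sqrt{2}}{16451332} \approx 0.00017433 + 9.456 \cdot 10^{-7} i$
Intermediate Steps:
$q{\left(d \right)} = 7 + d^{2} - 2 d + 2 \sqrt{d}$ ($q{\left(d \right)} = 7 + \left(\left(d^{2} - 2 d\right) + 2 \sqrt{d}\right) = 7 + \left(d^{2} - 2 d + 2 \sqrt{d}\right) = 7 + d^{2} - 2 d + 2 \sqrt{d}$)
$\frac{1}{\left(P + q{\left(-2 \right)} \left(-11\right)\right) + 5866} = \frac{1}{\left(35 + \left(7 + \left(-2\right)^{2} - -4 + 2 \sqrt{-2}\right) \left(-11\right)\right) + 5866} = \frac{1}{\left(35 + \left(7 + 4 + 4 + 2 i \sqrt{2}\right) \left(-11\right)\right) + 5866} = \frac{1}{\left(35 + \left(15 + 2 i \sqrt{2}\right) \left(-11\right)\right) + 5866} = \frac{1}{\left(35 - \left(165 + 22 i \sqrt{2}\right)\right) + 5866} = \frac{1}{\left(-130 - 22 i \sqrt{2}\right) + 5866} = \frac{1}{5736 - 22 i \sqrt{2}}$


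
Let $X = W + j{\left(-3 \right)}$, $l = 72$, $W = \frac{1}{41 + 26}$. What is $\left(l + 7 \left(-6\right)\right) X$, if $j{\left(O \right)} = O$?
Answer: $- \frac{6000}{67} \approx -89.552$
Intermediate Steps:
$W = \frac{1}{67} \approx 0.014925$
$X = - \frac{200}{67}$ ($X = \frac{1}{67} - 3 = - \frac{200}{67} \approx -2.9851$)
$\left(l + 7 \left(-6\right)\right) X = \left(72 + 7 \left(-6\right)\right) \left(- \frac{200}{67}\right) = \left(72 - 42\right) \left(- \frac{200}{67}\right) = 30 \left(- \frac{200}{67}\right) = - \frac{6000}{67}$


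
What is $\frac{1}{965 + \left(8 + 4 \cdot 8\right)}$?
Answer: $\frac{1}{1005} \approx 0.00099503$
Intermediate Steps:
$\frac{1}{965 + \left(8 + 4 \cdot 8\right)} = \frac{1}{965 + \left(8 + 32\right)} = \frac{1}{965 + 40} = \frac{1}{1005}$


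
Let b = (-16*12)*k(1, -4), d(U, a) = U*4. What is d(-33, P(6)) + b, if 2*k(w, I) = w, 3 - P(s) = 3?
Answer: -228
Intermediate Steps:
P(s) = 0 (P(s) = 3 - 1*3 = 3 - 3 = 0)
k(w, I) = w/2
d(U, a) = 4*U
b = -96 (b = (-16*12)*((½)*1) = -192*½ = -96)
d(-33, P(6)) + b = 4*(-33) - 96 = -132 - 96 = -228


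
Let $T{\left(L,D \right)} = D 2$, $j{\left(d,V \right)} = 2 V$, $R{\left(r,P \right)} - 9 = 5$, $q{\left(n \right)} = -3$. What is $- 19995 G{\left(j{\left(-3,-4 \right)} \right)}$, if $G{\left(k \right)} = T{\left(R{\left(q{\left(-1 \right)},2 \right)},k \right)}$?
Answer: $319920$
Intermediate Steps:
$R{\left(r,P \right)} = 14$ ($R{\left(r,P \right)} = 9 + 5 = 14$)
$T{\left(L,D \right)} = 2 D$
$G{\left(k \right)} = 2 k$
$- 19995 G{\left(j{\left(-3,-4 \right)} \right)} = - 19995 \cdot 2 \cdot 2 \left(-4\right) = - 19995 \cdot 2 \left(-8\right) = \left(-19995\right) \left(-16\right) = 319920$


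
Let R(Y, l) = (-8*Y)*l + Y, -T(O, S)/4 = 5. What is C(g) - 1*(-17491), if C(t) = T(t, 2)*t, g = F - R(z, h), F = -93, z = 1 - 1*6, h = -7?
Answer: 13651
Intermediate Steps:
z = -5 (z = 1 - 6 = -5)
T(O, S) = -20 (T(O, S) = -4*5 = -20)
R(Y, l) = Y - 8*Y*l (R(Y, l) = -8*Y*l + Y = Y - 8*Y*l)
g = 192 (g = -93 - (-5)*(1 - 8*(-7)) = -93 - (-5)*(1 + 56) = -93 - (-5)*57 = -93 - 1*(-285) = -93 + 285 = 192)
C(t) = -20*t
C(g) - 1*(-17491) = -20*192 - 1*(-17491) = -3840 + 17491 = 13651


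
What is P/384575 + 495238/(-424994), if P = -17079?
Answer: -98857313188/81721033775 ≈ -1.2097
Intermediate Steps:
P/384575 + 495238/(-424994) = -17079/384575 + 495238/(-424994) = -17079*1/384575 + 495238*(-1/424994) = -17079/384575 - 247619/212497 = -98857313188/81721033775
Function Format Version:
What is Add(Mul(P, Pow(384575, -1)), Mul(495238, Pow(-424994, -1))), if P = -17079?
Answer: Rational(-98857313188, 81721033775) ≈ -1.2097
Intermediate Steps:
Add(Mul(P, Pow(384575, -1)), Mul(495238, Pow(-424994, -1))) = Add(Mul(-17079, Pow(384575, -1)), Mul(495238, Pow(-424994, -1))) = Add(Mul(-17079, Rational(1, 384575)), Mul(495238, Rational(-1, 424994))) = Add(Rational(-17079, 384575), Rational(-247619, 212497)) = Rational(-98857313188, 81721033775)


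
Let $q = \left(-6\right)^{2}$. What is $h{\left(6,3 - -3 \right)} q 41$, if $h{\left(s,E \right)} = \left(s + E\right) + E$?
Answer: $26568$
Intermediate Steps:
$q = 36$
$h{\left(s,E \right)} = s + 2 E$ ($h{\left(s,E \right)} = \left(E + s\right) + E = s + 2 E$)
$h{\left(6,3 - -3 \right)} q 41 = \left(6 + 2 \left(3 - -3\right)\right) 36 \cdot 41 = \left(6 + 2 \left(3 + 3\right)\right) 36 \cdot 41 = \left(6 + 2 \cdot 6\right) 36 \cdot 41 = \left(6 + 12\right) 36 \cdot 41 = 18 \cdot 36 \cdot 41 = 648 \cdot 41 = 26568$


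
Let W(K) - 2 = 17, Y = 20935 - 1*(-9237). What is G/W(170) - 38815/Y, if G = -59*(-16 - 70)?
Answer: 8018697/30172 ≈ 265.77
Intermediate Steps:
Y = 30172 (Y = 20935 + 9237 = 30172)
W(K) = 19 (W(K) = 2 + 17 = 19)
G = 5074 (G = -59*(-86) = 5074)
G/W(170) - 38815/Y = 5074/19 - 38815/30172 = 8018697/30172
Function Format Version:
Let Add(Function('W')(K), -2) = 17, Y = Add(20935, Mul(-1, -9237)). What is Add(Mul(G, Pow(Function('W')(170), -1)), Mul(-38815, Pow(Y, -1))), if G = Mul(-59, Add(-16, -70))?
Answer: Rational(8018697, 30172) ≈ 265.77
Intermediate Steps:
Y = 30172 (Y = Add(20935, 9237) = 30172)
Function('W')(K) = 19 (Function('W')(K) = Add(2, 17) = 19)
G = 5074 (G = Mul(-59, -86) = 5074)
Add(Mul(G, Pow(Function('W')(170), -1)), Mul(-38815, Pow(Y, -1))) = Add(Mul(5074, Pow(19, -1)), Mul(-38815, Pow(30172, -1))) = Add(Mul(5074, Rational(1, 19)), Mul(-38815, Rational(1, 30172))) = Add(Rational(5074, 19), Rational(-38815, 30172)) = Rational(8018697, 30172)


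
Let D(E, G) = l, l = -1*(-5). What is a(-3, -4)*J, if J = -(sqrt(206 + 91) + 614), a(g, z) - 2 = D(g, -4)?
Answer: -4298 - 21*sqrt(33) ≈ -4418.6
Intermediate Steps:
l = 5
D(E, G) = 5
a(g, z) = 7 (a(g, z) = 2 + 5 = 7)
J = -614 - 3*sqrt(33) (J = -(sqrt(297) + 614) = -(3*sqrt(33) + 614) = -(614 + 3*sqrt(33)) = -614 - 3*sqrt(33) ≈ -631.23)
a(-3, -4)*J = 7*(-614 - 3*sqrt(33)) = -4298 - 21*sqrt(33)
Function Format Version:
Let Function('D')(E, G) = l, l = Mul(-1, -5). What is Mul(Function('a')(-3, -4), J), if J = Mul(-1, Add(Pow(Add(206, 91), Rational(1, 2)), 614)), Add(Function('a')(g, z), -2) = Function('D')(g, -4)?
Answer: Add(-4298, Mul(-21, Pow(33, Rational(1, 2)))) ≈ -4418.6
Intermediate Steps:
l = 5
Function('D')(E, G) = 5
Function('a')(g, z) = 7 (Function('a')(g, z) = Add(2, 5) = 7)
J = Add(-614, Mul(-3, Pow(33, Rational(1, 2)))) (J = Mul(-1, Add(Pow(297, Rational(1, 2)), 614)) = Mul(-1, Add(Mul(3, Pow(33, Rational(1, 2))), 614)) = Mul(-1, Add(614, Mul(3, Pow(33, Rational(1, 2))))) = Add(-614, Mul(-3, Pow(33, Rational(1, 2)))) ≈ -631.23)
Mul(Function('a')(-3, -4), J) = Mul(7, Add(-614, Mul(-3, Pow(33, Rational(1, 2))))) = Add(-4298, Mul(-21, Pow(33, Rational(1, 2))))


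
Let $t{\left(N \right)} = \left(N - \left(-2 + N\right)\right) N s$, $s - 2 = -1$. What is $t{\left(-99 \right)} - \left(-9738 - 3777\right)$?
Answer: $13317$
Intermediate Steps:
$s = 1$ ($s = 2 - 1 = 1$)
$t{\left(N \right)} = 2 N$ ($t{\left(N \right)} = \left(N - \left(-2 + N\right)\right) N 1 = 2 N 1 = 2 N$)
$t{\left(-99 \right)} - \left(-9738 - 3777\right) = 2 \left(-99\right) - \left(-9738 - 3777\right) = -198 - \left(-9738 - 3777\right) = -198 - -13515 = -198 + 13515 = 13317$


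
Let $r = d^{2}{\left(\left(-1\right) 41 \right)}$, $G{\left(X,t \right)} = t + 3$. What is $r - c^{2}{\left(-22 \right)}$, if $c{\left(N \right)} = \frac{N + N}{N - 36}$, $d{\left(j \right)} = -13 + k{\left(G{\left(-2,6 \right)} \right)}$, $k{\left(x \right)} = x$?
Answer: $\frac{12972}{841} \approx 15.424$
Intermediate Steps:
$G{\left(X,t \right)} = 3 + t$
$d{\left(j \right)} = -4$ ($d{\left(j \right)} = -13 + \left(3 + 6\right) = -13 + 9 = -4$)
$c{\left(N \right)} = \frac{2 N}{-36 + N}$
$r = 16$ ($r = \left(-4\right)^{2} = 16$)
$r - c^{2}{\left(-22 \right)} = 16 - \left(2 \left(-22\right) \frac{1}{-36 - 22}\right)^{2} = 16 - \left(2 \left(-22\right) \frac{1}{-58}\right)^{2} = 16 - \left(2 \left(-22\right) \left(- \frac{1}{58}\right)\right)^{2} = 16 - \left(\frac{22}{29}\right)^{2} = 16 - \frac{484}{841} = \frac{12972}{841}$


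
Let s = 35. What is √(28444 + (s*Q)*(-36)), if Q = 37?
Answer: 16*I*√71 ≈ 134.82*I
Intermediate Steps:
√(28444 + (s*Q)*(-36)) = √(28444 + (35*37)*(-36)) = √(28444 + 1295*(-36)) = √(28444 - 46620) = √(-18176) = 16*I*√71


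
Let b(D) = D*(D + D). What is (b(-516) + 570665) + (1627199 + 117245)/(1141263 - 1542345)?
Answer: 221231346535/200541 ≈ 1.1032e+6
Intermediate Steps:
b(D) = 2*D**2 (b(D) = D*(2*D) = 2*D**2)
(b(-516) + 570665) + (1627199 + 117245)/(1141263 - 1542345) = (2*(-516)**2 + 570665) + (1627199 + 117245)/(1141263 - 1542345) = (2*266256 + 570665) + 1744444/(-401082) = (532512 + 570665) + 1744444*(-1/401082) = 1103177 - 872222/200541 = 221231346535/200541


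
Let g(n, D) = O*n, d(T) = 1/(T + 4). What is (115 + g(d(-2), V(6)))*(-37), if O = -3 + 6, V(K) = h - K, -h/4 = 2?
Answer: -8621/2 ≈ -4310.5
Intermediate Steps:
h = -8 (h = -4*2 = -8)
V(K) = -8 - K
O = 3
d(T) = 1/(4 + T)
g(n, D) = 3*n
(115 + g(d(-2), V(6)))*(-37) = (115 + 3/(4 - 2))*(-37) = (115 + 3/2)*(-37) = (233/2)*(-37) = -8621/2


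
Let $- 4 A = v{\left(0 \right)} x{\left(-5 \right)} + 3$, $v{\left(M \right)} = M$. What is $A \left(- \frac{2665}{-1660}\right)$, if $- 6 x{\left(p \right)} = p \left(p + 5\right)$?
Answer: $- \frac{1599}{1328} \approx -1.2041$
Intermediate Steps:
$x{\left(p \right)} = - \frac{p \left(5 + p\right)}{6}$ ($x{\left(p \right)} = - \frac{p \left(p + 5\right)}{6} = - \frac{p \left(5 + p\right)}{6}$)
$A = - \frac{3}{4}$ ($A = - \frac{0 \left(\left(- \frac{1}{6}\right) \left(-5\right) \left(5 - 5\right)\right) + 3}{4} = - \frac{0 \left(\left(- \frac{1}{6}\right) \left(-5\right) 0\right) + 3}{4} = - \frac{0 \cdot 0 + 3}{4} = - \frac{0 + 3}{4} = \left(- \frac{1}{4}\right) 3 = - \frac{3}{4} \approx -0.75$)
$A \left(- \frac{2665}{-1660}\right) = - \frac{3 \left(- \frac{2665}{-1660}\right)}{4} = - \frac{3 \left(\left(-2665\right) \left(- \frac{1}{1660}\right)\right)}{4} = \left(- \frac{3}{4}\right) \frac{533}{332} = - \frac{1599}{1328}$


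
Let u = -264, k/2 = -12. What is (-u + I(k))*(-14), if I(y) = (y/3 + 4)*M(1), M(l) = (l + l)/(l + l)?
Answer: -3640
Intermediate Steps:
M(l) = 1 (M(l) = (2*l)/((2*l)) = (2*l)*(1/(2*l)) = 1)
k = -24 (k = 2*(-12) = -24)
I(y) = 4 + y/3 (I(y) = (y/3 + 4)*1 = (4 + y/3)*1 = 4 + y/3)
(-u + I(k))*(-14) = (-1*(-264) + (4 + (⅓)*(-24)))*(-14) = (264 + (4 - 8))*(-14) = (264 - 4)*(-14) = 260*(-14) = -3640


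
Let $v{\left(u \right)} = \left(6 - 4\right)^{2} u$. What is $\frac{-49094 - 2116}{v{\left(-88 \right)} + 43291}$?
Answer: $- \frac{5690}{4771} \approx -1.1926$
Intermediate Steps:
$v{\left(u \right)} = 4 u$ ($v{\left(u \right)} = 2^{2} u = 4 u$)
$\frac{-49094 - 2116}{v{\left(-88 \right)} + 43291} = \frac{-49094 - 2116}{4 \left(-88\right) + 43291} = - \frac{51210}{-352 + 43291} = - \frac{51210}{42939} = \left(-51210\right) \frac{1}{42939} = - \frac{5690}{4771}$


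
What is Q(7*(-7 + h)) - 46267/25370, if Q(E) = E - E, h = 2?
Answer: -46267/25370 ≈ -1.8237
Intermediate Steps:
Q(E) = 0
Q(7*(-7 + h)) - 46267/25370 = 0 - 46267/25370 = -46267/25370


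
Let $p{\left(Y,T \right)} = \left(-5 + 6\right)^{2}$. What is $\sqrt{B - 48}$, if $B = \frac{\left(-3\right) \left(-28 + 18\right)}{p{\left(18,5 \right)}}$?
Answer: $3 i \sqrt{2} \approx 4.2426 i$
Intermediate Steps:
$p{\left(Y,T \right)} = 1$ ($p{\left(Y,T \right)} = 1^{2} = 1$)
$B = 30$ ($B = \frac{\left(-3\right) \left(-28 + 18\right)}{1} = \left(-3\right) \left(-10\right) 1 = 30 \cdot 1 = 30$)
$\sqrt{B - 48} = \sqrt{30 - 48} = \sqrt{-18} = 3 i \sqrt{2}$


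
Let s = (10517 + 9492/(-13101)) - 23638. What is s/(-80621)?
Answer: 57302571/352071907 ≈ 0.16276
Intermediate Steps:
s = -57302571/4367 (s = (10517 + 9492*(-1/13101)) - 23638 = (10517 - 3164/4367) - 23638 = 45924575/4367 - 23638 = -57302571/4367 ≈ -13122.)
s/(-80621) = -57302571/4367/(-80621) = -57302571/4367*(-1/80621) = 57302571/352071907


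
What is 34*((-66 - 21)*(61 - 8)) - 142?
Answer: -156916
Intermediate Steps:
34*((-66 - 21)*(61 - 8)) - 142 = 34*(-87*53) - 142 = 34*(-4611) - 142 = -156774 - 142 = -156916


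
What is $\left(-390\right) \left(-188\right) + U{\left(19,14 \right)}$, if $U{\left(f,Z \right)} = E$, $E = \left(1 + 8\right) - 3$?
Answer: $73326$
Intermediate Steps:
$E = 6$ ($E = 9 - 3 = 6$)
$U{\left(f,Z \right)} = 6$
$\left(-390\right) \left(-188\right) + U{\left(19,14 \right)} = \left(-390\right) \left(-188\right) + 6 = 73320 + 6 = 73326$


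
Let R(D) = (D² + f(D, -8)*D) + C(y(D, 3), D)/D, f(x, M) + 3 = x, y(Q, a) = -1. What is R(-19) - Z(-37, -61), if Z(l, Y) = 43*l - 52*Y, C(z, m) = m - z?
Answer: -15220/19 ≈ -801.05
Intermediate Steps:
f(x, M) = -3 + x
Z(l, Y) = -52*Y + 43*l
R(D) = D² + D*(-3 + D) + (1 + D)/D (R(D) = (D² + (-3 + D)*D) + (D - 1*(-1))/D = (D² + D*(-3 + D)) + (D + 1)/D = (D² + D*(-3 + D)) + (1 + D)/D = D² + D*(-3 + D) + (1 + D)/D)
R(-19) - Z(-37, -61) = (1 - 19 + (-19)²*(-3 + 2*(-19)))/(-19) - (-52*(-61) + 43*(-37)) = -(1 - 19 + 361*(-3 - 38))/19 - (3172 - 1591) = -(1 - 19 + 361*(-41))/19 - 1*1581 = -(1 - 19 - 14801)/19 - 1581 = -1/19*(-14819) - 1581 = 14819/19 - 1581 = -15220/19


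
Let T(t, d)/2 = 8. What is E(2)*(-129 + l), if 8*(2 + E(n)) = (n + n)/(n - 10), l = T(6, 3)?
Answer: 3729/16 ≈ 233.06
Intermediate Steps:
T(t, d) = 16 (T(t, d) = 2*8 = 16)
l = 16
E(n) = -2 + n/(4*(-10 + n)) (E(n) = -2 + ((n + n)/(n - 10))/8 = -2 + ((2*n)/(-10 + n))/8 = -2 + (2*n/(-10 + n))/8 = -2 + n/(4*(-10 + n)))
E(2)*(-129 + l) = ((80 - 7*2)/(4*(-10 + 2)))*(-129 + 16) = ((1/4)*(80 - 14)/(-8))*(-113) = ((1/4)*(-1/8)*66)*(-113) = -33/16*(-113) = 3729/16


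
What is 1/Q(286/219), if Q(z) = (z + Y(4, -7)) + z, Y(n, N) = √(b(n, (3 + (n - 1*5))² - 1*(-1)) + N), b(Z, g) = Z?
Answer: 125268/471067 - 47961*I*√3/471067 ≈ 0.26592 - 0.17635*I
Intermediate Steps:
Y(n, N) = √(N + n) (Y(n, N) = √(n + N) = √(N + n))
Q(z) = 2*z + I*√3 (Q(z) = (z + √(-7 + 4)) + z = (z + √(-3)) + z = (z + I*√3) + z = 2*z + I*√3)
1/Q(286/219) = 1/(2*(286/219) + I*√3) = 1/(572/219 + I*√3)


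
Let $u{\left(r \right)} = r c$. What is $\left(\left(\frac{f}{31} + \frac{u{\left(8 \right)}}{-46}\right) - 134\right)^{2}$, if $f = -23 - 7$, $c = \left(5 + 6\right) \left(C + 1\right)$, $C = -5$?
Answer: $\frac{8240282176}{508369} \approx 16209.0$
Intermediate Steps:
$c = -44$ ($c = \left(5 + 6\right) \left(-5 + 1\right) = 11 \left(-4\right) = -44$)
$u{\left(r \right)} = - 44 r$ ($u{\left(r \right)} = r \left(-44\right) = - 44 r$)
$f = -30$
$\left(\left(\frac{f}{31} + \frac{u{\left(8 \right)}}{-46}\right) - 134\right)^{2} = \left(\left(- \frac{30}{31} + \frac{\left(-44\right) 8}{-46}\right) - 134\right)^{2} = \left(\left(\left(-30\right) \frac{1}{31} - - \frac{176}{23}\right) - 134\right)^{2} = \left(\left(- \frac{30}{31} + \frac{176}{23}\right) - 134\right)^{2} = \left(\frac{4766}{713} - 134\right)^{2} = \left(- \frac{90776}{713}\right)^{2} = \frac{8240282176}{508369}$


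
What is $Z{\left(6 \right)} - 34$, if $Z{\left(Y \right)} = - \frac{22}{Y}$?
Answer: $- \frac{113}{3} \approx -37.667$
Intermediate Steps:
$Z{\left(6 \right)} - 34 = - \frac{22}{6} - 34 = \left(-22\right) \frac{1}{6} - 34 = - \frac{11}{3} - 34 = - \frac{113}{3}$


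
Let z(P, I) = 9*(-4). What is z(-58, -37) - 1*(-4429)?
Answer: 4393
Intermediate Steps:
z(P, I) = -36
z(-58, -37) - 1*(-4429) = -36 - 1*(-4429) = -36 + 4429 = 4393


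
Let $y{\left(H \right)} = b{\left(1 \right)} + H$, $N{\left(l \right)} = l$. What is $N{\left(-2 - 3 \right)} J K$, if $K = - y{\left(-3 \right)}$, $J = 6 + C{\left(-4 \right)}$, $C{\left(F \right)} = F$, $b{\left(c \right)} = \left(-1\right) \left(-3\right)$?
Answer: $0$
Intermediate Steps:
$b{\left(c \right)} = 3$
$y{\left(H \right)} = 3 + H$
$J = 2$ ($J = 6 - 4 = 2$)
$K = 0$ ($K = - (3 - 3) = \left(-1\right) 0 = 0$)
$N{\left(-2 - 3 \right)} J K = \left(-2 - 3\right) 2 \cdot 0 = \left(-5\right) 2 \cdot 0 = \left(-10\right) 0 = 0$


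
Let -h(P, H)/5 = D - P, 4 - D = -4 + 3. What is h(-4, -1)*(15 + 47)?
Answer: -2790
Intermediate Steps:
D = 5 (D = 4 - (-4 + 3) = 4 - 1*(-1) = 4 + 1 = 5)
h(P, H) = -25 + 5*P (h(P, H) = -5*(5 - P) = -25 + 5*P)
h(-4, -1)*(15 + 47) = (-25 + 5*(-4))*(15 + 47) = (-25 - 20)*62 = -45*62 = -2790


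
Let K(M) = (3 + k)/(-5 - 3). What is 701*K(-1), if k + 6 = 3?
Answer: 0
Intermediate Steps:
k = -3 (k = -6 + 3 = -3)
K(M) = 0 (K(M) = (3 - 3)/(-5 - 3) = 0/(-8) = 0*(-⅛) = 0)
701*K(-1) = 701*0 = 0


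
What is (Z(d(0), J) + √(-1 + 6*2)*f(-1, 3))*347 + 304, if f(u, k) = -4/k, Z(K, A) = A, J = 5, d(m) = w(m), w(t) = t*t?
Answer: 2039 - 1388*√11/3 ≈ 504.51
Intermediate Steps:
w(t) = t²
d(m) = m²
(Z(d(0), J) + √(-1 + 6*2)*f(-1, 3))*347 + 304 = (5 + √(-1 + 6*2)*(-4/3))*347 + 304 = (5 + √(-1 + 12)*(-4*⅓))*347 + 304 = (5 + √11*(-4/3))*347 + 304 = (5 - 4*√11/3)*347 + 304 = (1735 - 1388*√11/3) + 304 = 2039 - 1388*√11/3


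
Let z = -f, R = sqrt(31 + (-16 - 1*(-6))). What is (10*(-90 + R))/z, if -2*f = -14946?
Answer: 300/2491 - 10*sqrt(21)/7473 ≈ 0.11430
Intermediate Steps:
f = 7473 (f = -1/2*(-14946) = 7473)
R = sqrt(21) (R = sqrt(31 + (-16 + 6)) = sqrt(31 - 10) = sqrt(21) ≈ 4.5826)
z = -7473 (z = -1*7473 = -7473)
(10*(-90 + R))/z = (10*(-90 + sqrt(21)))/(-7473) = (-900 + 10*sqrt(21))*(-1/7473) = 300/2491 - 10*sqrt(21)/7473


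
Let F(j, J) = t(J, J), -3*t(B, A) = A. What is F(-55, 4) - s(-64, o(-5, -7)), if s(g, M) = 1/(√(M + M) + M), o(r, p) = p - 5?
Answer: -53/42 + I*√6/84 ≈ -1.2619 + 0.029161*I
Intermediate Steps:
t(B, A) = -A/3
F(j, J) = -J/3
o(r, p) = -5 + p
s(g, M) = 1/(M + √2*√M) (s(g, M) = 1/(√(2*M) + M) = 1/(√2*√M + M) = 1/(M + √2*√M))
F(-55, 4) - s(-64, o(-5, -7)) = -⅓*4 - 1/((-5 - 7) + √2*√(-5 - 7)) = -4/3 - 1/(-12 + √2*√(-12)) = -4/3 - 1/(-12 + √2*(2*I*√3)) = -4/3 - 1/(-12 + 2*I*√6)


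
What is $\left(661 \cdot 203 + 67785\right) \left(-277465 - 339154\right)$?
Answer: $-124537306192$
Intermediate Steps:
$\left(661 \cdot 203 + 67785\right) \left(-277465 - 339154\right) = \left(134183 + 67785\right) \left(-616619\right) = 201968 \left(-616619\right) = -124537306192$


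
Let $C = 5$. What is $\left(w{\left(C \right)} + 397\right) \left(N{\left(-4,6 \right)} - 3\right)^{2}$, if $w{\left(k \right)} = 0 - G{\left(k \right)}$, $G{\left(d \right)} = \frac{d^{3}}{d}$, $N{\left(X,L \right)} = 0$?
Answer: $3348$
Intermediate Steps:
$G{\left(d \right)} = d^{2}$
$w{\left(k \right)} = - k^{2}$ ($w{\left(k \right)} = 0 - k^{2} = - k^{2}$)
$\left(w{\left(C \right)} + 397\right) \left(N{\left(-4,6 \right)} - 3\right)^{2} = \left(- 5^{2} + 397\right) \left(0 - 3\right)^{2} = \left(\left(-1\right) 25 + 397\right) \left(-3\right)^{2} = \left(-25 + 397\right) 9 = 372 \cdot 9 = 3348$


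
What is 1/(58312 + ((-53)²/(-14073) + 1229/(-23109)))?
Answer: 36134773/2107081748854 ≈ 1.7149e-5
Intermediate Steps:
1/(58312 + ((-53)²/(-14073) + 1229/(-23109))) = 1/(58312 + (2809*(-1/14073) + 1229*(-1/23109))) = 1/(58312 + (-2809/14073 - 1229/23109)) = 1/(58312 - 9134322/36134773) = 1/(2107081748854/36134773) = 36134773/2107081748854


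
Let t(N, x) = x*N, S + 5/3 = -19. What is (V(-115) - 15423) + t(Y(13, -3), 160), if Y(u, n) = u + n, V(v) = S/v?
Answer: -4768873/345 ≈ -13823.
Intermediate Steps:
S = -62/3 (S = -5/3 - 19 = -62/3 ≈ -20.667)
V(v) = -62/(3*v)
Y(u, n) = n + u
t(N, x) = N*x
(V(-115) - 15423) + t(Y(13, -3), 160) = (-62/3/(-115) - 15423) + (-3 + 13)*160 = (-62/3*(-1/115) - 15423) + 10*160 = (62/345 - 15423) + 1600 = -5320873/345 + 1600 = -4768873/345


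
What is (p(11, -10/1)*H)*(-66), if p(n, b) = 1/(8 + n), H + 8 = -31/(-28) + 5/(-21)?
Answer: 6589/266 ≈ 24.771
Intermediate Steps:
H = -599/84 (H = -8 + (-31/(-28) + 5/(-21)) = -8 + (-31*(-1/28) + 5*(-1/21)) = -8 + (31/28 - 5/21) = -8 + 73/84 = -599/84 ≈ -7.1310)
(p(11, -10/1)*H)*(-66) = (-599/84/(8 + 11))*(-66) = (-599/84/19)*(-66) = ((1/19)*(-599/84))*(-66) = -599/1596*(-66) = 6589/266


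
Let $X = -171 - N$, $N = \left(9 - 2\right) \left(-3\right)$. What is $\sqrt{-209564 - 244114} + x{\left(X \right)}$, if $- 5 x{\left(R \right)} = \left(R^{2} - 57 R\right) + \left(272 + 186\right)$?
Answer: $- \frac{31508}{5} + i \sqrt{453678} \approx -6301.6 + 673.56 i$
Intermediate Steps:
$N = -21$ ($N = 7 \left(-3\right) = -21$)
$X = -150$ ($X = -171 - -21 = -171 + 21 = -150$)
$x{\left(R \right)} = - \frac{458}{5} - \frac{R^{2}}{5} + \frac{57 R}{5}$ ($x{\left(R \right)} = - \frac{\left(R^{2} - 57 R\right) + \left(272 + 186\right)}{5} = - \frac{\left(R^{2} - 57 R\right) + 458}{5} = - \frac{458 + R^{2} - 57 R}{5} = - \frac{458}{5} - \frac{R^{2}}{5} + \frac{57 R}{5}$)
$\sqrt{-209564 - 244114} + x{\left(X \right)} = \sqrt{-209564 - 244114} - \left(\frac{9008}{5} + 4500\right) = \sqrt{-453678} - \frac{31508}{5} = i \sqrt{453678} - \frac{31508}{5} = - \frac{31508}{5} + i \sqrt{453678}$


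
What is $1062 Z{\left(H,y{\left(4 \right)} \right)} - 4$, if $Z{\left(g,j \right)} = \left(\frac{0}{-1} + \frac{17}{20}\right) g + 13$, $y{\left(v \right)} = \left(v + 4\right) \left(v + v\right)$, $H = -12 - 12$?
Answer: $- \frac{39314}{5} \approx -7862.8$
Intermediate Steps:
$H = -24$
$y{\left(v \right)} = 2 v \left(4 + v\right)$ ($y{\left(v \right)} = \left(4 + v\right) 2 v = 2 v \left(4 + v\right)$)
$Z{\left(g,j \right)} = 13 + \frac{17 g}{20}$ ($Z{\left(g,j \right)} = \left(0 \left(-1\right) + 17 \cdot \frac{1}{20}\right) g + 13 = \left(0 + \frac{17}{20}\right) g + 13 = \frac{17 g}{20} + 13 = 13 + \frac{17 g}{20}$)
$1062 Z{\left(H,y{\left(4 \right)} \right)} - 4 = 1062 \left(13 + \frac{17}{20} \left(-24\right)\right) - 4 = 1062 \left(13 - \frac{102}{5}\right) - 4 = 1062 \left(- \frac{37}{5}\right) - 4 = - \frac{39294}{5} - 4 = - \frac{39314}{5}$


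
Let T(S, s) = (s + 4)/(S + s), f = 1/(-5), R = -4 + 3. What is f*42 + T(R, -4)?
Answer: -42/5 ≈ -8.4000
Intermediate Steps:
R = -1
f = -⅕ ≈ -0.20000
T(S, s) = (4 + s)/(S + s)
f*42 + T(R, -4) = -⅕*42 + (4 - 4)/(-1 - 4) = -42/5 + 0/(-5) = -42/5 - ⅕*0 = -42/5 + 0 = -42/5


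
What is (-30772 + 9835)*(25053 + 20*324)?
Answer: -660206421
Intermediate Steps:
(-30772 + 9835)*(25053 + 20*324) = -20937*(25053 + 6480) = -20937*31533 = -660206421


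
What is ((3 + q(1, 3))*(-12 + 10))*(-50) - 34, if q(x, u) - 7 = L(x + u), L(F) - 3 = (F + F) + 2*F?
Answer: 2866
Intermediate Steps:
L(F) = 3 + 4*F (L(F) = 3 + ((F + F) + 2*F) = 3 + (2*F + 2*F) = 3 + 4*F)
q(x, u) = 10 + 4*u + 4*x (q(x, u) = 7 + (3 + 4*(x + u)) = 7 + (3 + 4*(u + x)) = 7 + (3 + (4*u + 4*x)) = 7 + (3 + 4*u + 4*x) = 10 + 4*u + 4*x)
((3 + q(1, 3))*(-12 + 10))*(-50) - 34 = ((3 + (10 + 4*3 + 4*1))*(-12 + 10))*(-50) - 34 = ((3 + (10 + 12 + 4))*(-2))*(-50) - 34 = ((3 + 26)*(-2))*(-50) - 34 = (29*(-2))*(-50) - 34 = -58*(-50) - 34 = 2900 - 34 = 2866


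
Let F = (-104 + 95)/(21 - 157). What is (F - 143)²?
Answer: 377874721/18496 ≈ 20430.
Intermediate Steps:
F = 9/136 (F = -9/(-136) = -9*(-1/136) = 9/136 ≈ 0.066176)
(F - 143)² = (9/136 - 143)² = (-19439/136)² = 377874721/18496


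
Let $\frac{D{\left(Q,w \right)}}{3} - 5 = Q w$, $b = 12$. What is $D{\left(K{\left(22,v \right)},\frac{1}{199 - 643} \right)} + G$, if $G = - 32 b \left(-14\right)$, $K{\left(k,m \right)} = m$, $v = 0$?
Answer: $5391$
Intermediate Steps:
$G = 5376$ ($G = \left(-32\right) 12 \left(-14\right) = \left(-384\right) \left(-14\right) = 5376$)
$D{\left(Q,w \right)} = 15 + 3 Q w$
$D{\left(K{\left(22,v \right)},\frac{1}{199 - 643} \right)} + G = \left(15 + 3 \cdot 0 \frac{1}{199 - 643}\right) + 5376 = \left(15 + 3 \cdot 0 \frac{1}{-444}\right) + 5376 = \left(15 + 3 \cdot 0 \left(- \frac{1}{444}\right)\right) + 5376 = \left(15 + 0\right) + 5376 = 15 + 5376 = 5391$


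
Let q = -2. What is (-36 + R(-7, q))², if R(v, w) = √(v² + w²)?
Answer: (36 - √53)² ≈ 824.83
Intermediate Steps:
(-36 + R(-7, q))² = (-36 + √((-7)² + (-2)²))² = (-36 + √(49 + 4))² = (-36 + √53)²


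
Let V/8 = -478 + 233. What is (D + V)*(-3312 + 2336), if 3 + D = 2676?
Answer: -695888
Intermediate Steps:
D = 2673 (D = -3 + 2676 = 2673)
V = -1960 (V = 8*(-478 + 233) = 8*(-245) = -1960)
(D + V)*(-3312 + 2336) = (2673 - 1960)*(-3312 + 2336) = 713*(-976) = -695888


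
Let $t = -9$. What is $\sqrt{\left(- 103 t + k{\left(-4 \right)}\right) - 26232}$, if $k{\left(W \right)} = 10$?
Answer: $i \sqrt{25295} \approx 159.04 i$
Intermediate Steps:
$\sqrt{\left(- 103 t + k{\left(-4 \right)}\right) - 26232} = \sqrt{\left(\left(-103\right) \left(-9\right) + 10\right) - 26232} = \sqrt{\left(927 + 10\right) - 26232} = \sqrt{937 - 26232} = \sqrt{-25295} = i \sqrt{25295}$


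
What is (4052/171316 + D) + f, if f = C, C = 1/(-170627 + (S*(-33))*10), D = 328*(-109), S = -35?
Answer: -243582105895244/6813108833 ≈ -35752.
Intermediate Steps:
D = -35752
C = -1/159077 (C = 1/(-170627 - 35*(-33)*10) = 1/(-170627 + 1155*10) = 1/(-170627 + 11550) = 1/(-159077) = -1/159077 ≈ -6.2863e-6)
f = -1/159077 ≈ -6.2863e-6
(4052/171316 + D) + f = (4052/171316 - 35752) - 1/159077 = (4052*(1/171316) - 35752) - 1/159077 = (1013/42829 - 35752) - 1/159077 = -1531221395/42829 - 1/159077 = -243582105895244/6813108833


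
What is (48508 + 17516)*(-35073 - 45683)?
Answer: -5331834144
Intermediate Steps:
(48508 + 17516)*(-35073 - 45683) = 66024*(-80756) = -5331834144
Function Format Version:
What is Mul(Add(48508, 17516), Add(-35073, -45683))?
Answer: -5331834144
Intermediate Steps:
Mul(Add(48508, 17516), Add(-35073, -45683)) = Mul(66024, -80756) = -5331834144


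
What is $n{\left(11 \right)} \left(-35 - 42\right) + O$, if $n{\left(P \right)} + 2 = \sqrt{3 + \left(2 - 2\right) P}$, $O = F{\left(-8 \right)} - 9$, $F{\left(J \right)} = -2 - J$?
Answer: $151 - 77 \sqrt{3} \approx 17.632$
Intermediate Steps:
$O = -3$ ($O = \left(-2 - -8\right) - 9 = \left(-2 + 8\right) - 9 = 6 - 9 = -3$)
$n{\left(P \right)} = -2 + \sqrt{3}$ ($n{\left(P \right)} = -2 + \sqrt{3 + \left(2 - 2\right) P} = -2 + \sqrt{3 + 0 P} = -2 + \sqrt{3 + 0} = -2 + \sqrt{3}$)
$n{\left(11 \right)} \left(-35 - 42\right) + O = \left(-2 + \sqrt{3}\right) \left(-35 - 42\right) - 3 = \left(-2 + \sqrt{3}\right) \left(-77\right) - 3 = \left(154 - 77 \sqrt{3}\right) - 3 = 151 - 77 \sqrt{3}$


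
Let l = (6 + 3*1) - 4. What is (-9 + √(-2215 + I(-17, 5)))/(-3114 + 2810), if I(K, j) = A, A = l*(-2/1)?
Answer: 9/304 - 5*I*√89/304 ≈ 0.029605 - 0.15516*I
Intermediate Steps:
l = 5 (l = (6 + 3) - 4 = 9 - 4 = 5)
A = -10 (A = 5*(-2/1) = 5*(-2*1) = 5*(-2) = -10)
I(K, j) = -10
(-9 + √(-2215 + I(-17, 5)))/(-3114 + 2810) = (-9 + √(-2215 - 10))/(-3114 + 2810) = (-9 + √(-2225))/(-304) = (-9 + 5*I*√89)*(-1/304) = 9/304 - 5*I*√89/304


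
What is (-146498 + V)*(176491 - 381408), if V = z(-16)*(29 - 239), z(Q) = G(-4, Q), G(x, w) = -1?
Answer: 29976898096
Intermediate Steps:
z(Q) = -1
V = 210 (V = -(29 - 239) = -1*(-210) = 210)
(-146498 + V)*(176491 - 381408) = (-146498 + 210)*(176491 - 381408) = -146288*(-204917) = 29976898096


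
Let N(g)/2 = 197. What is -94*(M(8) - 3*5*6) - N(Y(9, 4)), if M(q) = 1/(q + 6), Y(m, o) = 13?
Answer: 56415/7 ≈ 8059.3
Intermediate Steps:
M(q) = 1/(6 + q)
N(g) = 394 (N(g) = 2*197 = 394)
-94*(M(8) - 3*5*6) - N(Y(9, 4)) = -94*(1/(6 + 8) - 3*5*6) - 1*394 = -94*(1/14 - 15*6) - 394 = -94*(1/14 - 90) - 394 = -94*(-1259/14) - 394 = 59173/7 - 394 = 56415/7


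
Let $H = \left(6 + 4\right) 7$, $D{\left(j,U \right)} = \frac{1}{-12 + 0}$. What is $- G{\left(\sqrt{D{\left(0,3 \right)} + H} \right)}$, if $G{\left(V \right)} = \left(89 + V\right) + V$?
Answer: $-89 - \frac{\sqrt{2517}}{3} \approx -105.72$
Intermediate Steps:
$D{\left(j,U \right)} = - \frac{1}{12}$ ($D{\left(j,U \right)} = \frac{1}{-12} = - \frac{1}{12}$)
$H = 70$ ($H = 10 \cdot 7 = 70$)
$G{\left(V \right)} = 89 + 2 V$
$- G{\left(\sqrt{D{\left(0,3 \right)} + H} \right)} = - (89 + 2 \sqrt{- \frac{1}{12} + 70}) = - (89 + 2 \sqrt{\frac{839}{12}}) = - (89 + 2 \frac{\sqrt{2517}}{6}) = - (89 + \frac{\sqrt{2517}}{3}) = -89 - \frac{\sqrt{2517}}{3}$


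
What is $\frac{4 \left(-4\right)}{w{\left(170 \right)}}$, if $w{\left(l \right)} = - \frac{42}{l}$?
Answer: $\frac{1360}{21} \approx 64.762$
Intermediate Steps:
$\frac{4 \left(-4\right)}{w{\left(170 \right)}} = \frac{4 \left(-4\right)}{\left(-42\right) \frac{1}{170}} = - \frac{16}{\left(-42\right) \frac{1}{170}} = - \frac{16}{- \frac{21}{85}} = \left(-16\right) \left(- \frac{85}{21}\right) = \frac{1360}{21}$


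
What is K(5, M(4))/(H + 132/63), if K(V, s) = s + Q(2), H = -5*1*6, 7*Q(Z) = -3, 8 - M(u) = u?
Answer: -75/586 ≈ -0.12799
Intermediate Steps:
M(u) = 8 - u
Q(Z) = -3/7 (Q(Z) = (1/7)*(-3) = -3/7)
H = -30 (H = -5*6 = -30)
K(V, s) = -3/7 + s (K(V, s) = s - 3/7 = -3/7 + s)
K(5, M(4))/(H + 132/63) = (-3/7 + (8 - 1*4))/(-30 + 132/63) = (-3/7 + (8 - 4))/(-30 + 132*(1/63)) = (-3/7 + 4)/(-30 + 44/21) = 25/(7*(-586/21)) = (25/7)*(-21/586) = -75/586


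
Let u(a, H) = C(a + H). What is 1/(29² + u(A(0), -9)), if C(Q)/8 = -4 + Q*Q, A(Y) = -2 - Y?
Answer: 1/1777 ≈ 0.00056275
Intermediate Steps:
C(Q) = -32 + 8*Q² (C(Q) = 8*(-4 + Q*Q) = 8*(-4 + Q²) = -32 + 8*Q²)
u(a, H) = -32 + 8*(H + a)² (u(a, H) = -32 + 8*(a + H)² = -32 + 8*(H + a)²)
1/(29² + u(A(0), -9)) = 1/(29² + (-32 + 8*(-9 + (-2 - 1*0))²)) = 1/(841 + (-32 + 8*(-9 + (-2 + 0))²)) = 1/(841 + (-32 + 8*(-9 - 2)²)) = 1/(841 + (-32 + 8*(-11)²)) = 1/(841 + (-32 + 8*121)) = 1/(841 + (-32 + 968)) = 1/(841 + 936) = 1/1777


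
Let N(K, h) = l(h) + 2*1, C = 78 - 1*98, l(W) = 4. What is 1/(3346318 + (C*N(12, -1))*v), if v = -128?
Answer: 1/3361678 ≈ 2.9747e-7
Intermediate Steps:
C = -20 (C = 78 - 98 = -20)
N(K, h) = 6 (N(K, h) = 4 + 2*1 = 4 + 2 = 6)
1/(3346318 + (C*N(12, -1))*v) = 1/(3346318 - 20*6*(-128)) = 1/(3346318 - 120*(-128)) = 1/(3346318 + 15360) = 1/3361678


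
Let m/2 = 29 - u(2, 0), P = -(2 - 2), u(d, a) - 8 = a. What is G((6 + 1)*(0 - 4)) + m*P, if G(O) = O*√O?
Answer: -56*I*√7 ≈ -148.16*I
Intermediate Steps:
G(O) = O^(3/2)
u(d, a) = 8 + a
P = 0 (P = -1*0 = 0)
m = 42 (m = 2*(29 - (8 + 0)) = 2*(29 - 1*8) = 2*(29 - 8) = 2*21 = 42)
G((6 + 1)*(0 - 4)) + m*P = ((6 + 1)*(0 - 4))^(3/2) + 42*0 = (7*(-4))^(3/2) + 0 = (-28)^(3/2) + 0 = -56*I*√7 + 0 = -56*I*√7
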